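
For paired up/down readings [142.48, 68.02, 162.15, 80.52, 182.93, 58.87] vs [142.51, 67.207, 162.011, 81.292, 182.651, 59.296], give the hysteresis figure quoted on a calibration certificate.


|142.48 - 142.51| = 0.0300
|68.02 - 67.207| = 0.8130
|162.15 - 162.011| = 0.1390
|80.52 - 81.292| = 0.7720
|182.93 - 182.651| = 0.2790
|58.87 - 59.296| = 0.4260
hysteresis = max(diffs) = 0.8130

0.8130


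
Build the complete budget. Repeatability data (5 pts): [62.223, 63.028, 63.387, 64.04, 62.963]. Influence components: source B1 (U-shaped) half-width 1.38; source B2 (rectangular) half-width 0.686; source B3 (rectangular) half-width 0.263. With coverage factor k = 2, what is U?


mean = (62.223 + 63.028 + 63.387 + 64.04 + 62.963) / 5 = 63.1282
s = sqrt(sum((x - mean)^2)/(n-1)) = 0.66239618
u_A = s / sqrt(n) = 0.66239618 / sqrt(5) = 0.29623258
u_B1 = 1.38 / sqrt(2) = 0.97580736
u_B2 = 0.686 / sqrt(3) = 0.39606228
u_B3 = 0.263 / sqrt(3) = 0.15184312
uc = sqrt(0.29623258^2 + 0.97580736^2 + 0.39606228^2 + 0.15184312^2) = 1.1044797
U = k * uc = 2 * 1.1044797
U = 2.2090

2.2090


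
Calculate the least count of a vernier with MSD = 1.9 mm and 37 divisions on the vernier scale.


LC = MSD / n_div
= 1.9 / 37
= 0.0514

0.0514


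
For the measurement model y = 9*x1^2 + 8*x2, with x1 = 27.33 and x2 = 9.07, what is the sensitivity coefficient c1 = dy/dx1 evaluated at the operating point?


y = 9*x1^2 + 8*x2
dy/dx1 = 2*9*x1
Evaluate at x1 = 27.33: c1 = 18 * 27.33
c1 = 491.9400

491.9400


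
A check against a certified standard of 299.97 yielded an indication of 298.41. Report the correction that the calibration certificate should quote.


Correction = standard - reading
= 299.97 - 298.41
= 1.5600

1.5600


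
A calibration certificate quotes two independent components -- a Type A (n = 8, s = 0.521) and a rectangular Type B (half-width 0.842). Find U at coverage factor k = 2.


u_A = s / sqrt(n) = 0.521 / sqrt(8) = 0.18420132
u_B = half_width / sqrt(3) = 0.842 / sqrt(3) = 0.48612893
uc = sqrt(u_A^2 + u_B^2) = sqrt(0.18420132^2 + 0.48612893^2) = 0.51985716
U = k * uc = 2 * 0.51985716
U = 1.0397

1.0397


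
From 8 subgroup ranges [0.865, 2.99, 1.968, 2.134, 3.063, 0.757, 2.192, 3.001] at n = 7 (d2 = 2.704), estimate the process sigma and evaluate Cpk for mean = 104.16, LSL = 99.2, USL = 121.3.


R_bar = (0.865 + 2.99 + 1.968 + 2.134 + 3.063 + 0.757 + 2.192 + 3.001) / 8 = 2.12125
sigma = R_bar / d2 = 2.12125 / 2.704 = 0.78448595
Cp = (USL - LSL)/(6*sigma) = (121.3 - 99.2)/(6*0.78448595) = 4.6952
Cpu = (121.3 - 104.16)/(3*0.78448595) = 7.2829
Cpl = (104.16 - 99.2)/(3*0.78448595) = 2.1075
Cpk = min(Cpu, Cpl) = 2.1075

2.1075


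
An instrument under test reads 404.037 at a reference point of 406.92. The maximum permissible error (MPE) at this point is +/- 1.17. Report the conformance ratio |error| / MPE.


e = indication - reference = 404.037 - 406.92 = -2.8830
|e| = 2.8830
ratio = |e| / MPE = 2.8830 / 1.17
ratio = 2.4641

2.4641


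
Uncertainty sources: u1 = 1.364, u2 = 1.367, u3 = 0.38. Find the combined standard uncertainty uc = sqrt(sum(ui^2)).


uc = sqrt(1.364^2 + 1.367^2 + 0.38^2)
uc = sqrt(3.873585)
uc = 1.9681

1.9681


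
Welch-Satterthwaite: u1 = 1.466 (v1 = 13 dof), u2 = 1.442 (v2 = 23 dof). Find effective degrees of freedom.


uc = sqrt(u1^2 + u2^2) = sqrt(1.466^2 + 1.442^2) = 2.0563365
v_eff = uc^4 / (u1^4/v1 + u2^4/v2)
= 2.0563365^4 / (1.466^4/13 + 1.442^4/23)
= 17.88038 / 0.54328714
v_eff = 32.9115

32.9115


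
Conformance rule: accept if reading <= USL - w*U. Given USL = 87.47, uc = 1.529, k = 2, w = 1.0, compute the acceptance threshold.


U = k * uc = 2 * 1.529 = 3.058
guard band g = w * U = 1.0 * 3.058 = 3.058
AL = USL - g = 87.47 - 3.058
AL = 84.4120

84.4120


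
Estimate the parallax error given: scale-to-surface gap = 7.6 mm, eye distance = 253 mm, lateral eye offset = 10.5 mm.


error = h * offset / d
= 7.6 * 10.5 / 253
= 0.3154

0.3154


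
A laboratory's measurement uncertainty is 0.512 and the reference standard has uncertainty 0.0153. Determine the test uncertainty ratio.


TUR = u_lab / u_ref
= 0.512 / 0.0153
= 33.4641

33.4641


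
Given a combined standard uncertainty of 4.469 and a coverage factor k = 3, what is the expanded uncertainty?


U = k * uc
U = 3 * 4.469
U = 13.4070

13.4070


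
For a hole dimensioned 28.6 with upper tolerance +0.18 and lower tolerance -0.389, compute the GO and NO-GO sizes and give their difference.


GO = nominal - lower_tol (smallest hole = maximum material condition)
GO = 28.6 - 0.389 = 28.211
NO-GO = nominal + upper_tol (largest hole = least material condition)
NO-GO = 28.6 + 0.18 = 28.78
spread = NO-GO - GO = 28.78 - 28.211 = 0.5690

0.5690


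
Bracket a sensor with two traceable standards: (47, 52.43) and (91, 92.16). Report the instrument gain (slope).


slope = (y2 - y1) / (x2 - x1)
= (92.16 - 52.43) / (91 - 47)
= 39.7300 / 44
= 0.9030

0.9030


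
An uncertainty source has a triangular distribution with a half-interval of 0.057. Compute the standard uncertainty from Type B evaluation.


u_B = half_width / sqrt(6)
u_B = 0.057 / 2.4494897
u_B = 0.0233

0.0233


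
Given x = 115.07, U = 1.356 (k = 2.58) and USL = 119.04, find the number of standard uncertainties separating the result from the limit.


u = U / k = 1.356 / 2.58 = 0.5255814
margin = |USL - x| = |119.04 - 115.07| = 3.97
z = margin / u = 3.97 / 0.5255814
z = 7.5535

7.5535


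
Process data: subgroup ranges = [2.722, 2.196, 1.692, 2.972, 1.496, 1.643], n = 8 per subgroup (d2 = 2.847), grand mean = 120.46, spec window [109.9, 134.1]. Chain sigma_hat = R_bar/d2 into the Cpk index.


R_bar = (2.722 + 2.196 + 1.692 + 2.972 + 1.496 + 1.643) / 6 = 2.1201667
sigma = R_bar / d2 = 2.1201667 / 2.847 = 0.74470204
Cp = (USL - LSL)/(6*sigma) = (134.1 - 109.9)/(6*0.74470204) = 5.4160
Cpu = (134.1 - 120.46)/(3*0.74470204) = 6.1054
Cpl = (120.46 - 109.9)/(3*0.74470204) = 4.7267
Cpk = min(Cpu, Cpl) = 4.7267

4.7267


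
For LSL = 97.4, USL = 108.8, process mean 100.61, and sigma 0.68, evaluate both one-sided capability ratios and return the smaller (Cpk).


Cpu = (USL - mean) / (3*sigma) = (108.8 - 100.61) / (3*0.68) = 4.0147
Cpl = (mean - LSL) / (3*sigma) = (100.61 - 97.4) / (3*0.68) = 1.5735
Cpk = min(Cpu, Cpl) = 1.5735

1.5735


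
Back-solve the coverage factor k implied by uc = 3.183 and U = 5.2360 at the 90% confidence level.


k = U / uc
k = 5.2360 / 3.183
k = 1.645

1.645


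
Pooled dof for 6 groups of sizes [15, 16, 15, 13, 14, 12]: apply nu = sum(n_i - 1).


nu = sum_i (n_i - 1)
nu = ((15 - 1) + (16 - 1) + (15 - 1) + (13 - 1) + (14 - 1) + (12 - 1))
nu = 14 + 15 + 14 + 12 + 13 + 11
nu = 79

79


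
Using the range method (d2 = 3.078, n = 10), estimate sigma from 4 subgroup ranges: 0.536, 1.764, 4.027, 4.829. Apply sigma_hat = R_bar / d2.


R_bar = (0.536 + 1.764 + 4.027 + 4.829) / 4
R_bar = 11.156 / 4 = 2.789
sigma_hat = R_bar / d2 = 2.789 / 3.078 = 0.9061

0.9061


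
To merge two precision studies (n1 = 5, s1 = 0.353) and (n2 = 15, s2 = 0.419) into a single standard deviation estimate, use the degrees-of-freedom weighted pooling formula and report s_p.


s_p = sqrt(((n1-1)*s1^2 + (n2-1)*s2^2) / (n1+n2-2))
numerator = (5-1)*0.353^2 + (15-1)*0.419^2 = 0.498436 + 2.457854 = 2.95629
denominator = 5 + 15 - 2 = 18
s_p^2 = 2.95629 / 18 = 0.16423833
s_p = sqrt(0.16423833) = 0.4053

0.4053


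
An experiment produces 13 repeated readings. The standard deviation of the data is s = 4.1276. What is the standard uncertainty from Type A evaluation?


u_A = s / sqrt(n)
u_A = 4.1276 / sqrt(13)
u_A = 4.1276 / 3.6055513
u_A = 1.1448

1.1448


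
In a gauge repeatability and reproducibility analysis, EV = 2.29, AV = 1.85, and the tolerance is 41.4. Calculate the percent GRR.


GRR = sqrt(EV^2 + AV^2) = sqrt(2.29^2 + 1.85^2) = 2.943909
%GRR = GRR / tol * 100 = 2.943909 / 41.4 * 100
%GRR = 7.1109

7.1109


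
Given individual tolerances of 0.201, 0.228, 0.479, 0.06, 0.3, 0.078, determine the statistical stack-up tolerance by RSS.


RSS = sqrt(0.201^2 + 0.228^2 + 0.479^2 + 0.06^2 + 0.3^2 + 0.078^2)
= sqrt(0.42151)
= 0.6492

0.6492


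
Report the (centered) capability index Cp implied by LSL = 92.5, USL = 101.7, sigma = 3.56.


Cp = (USL - LSL) / (6 * sigma)
= (101.7 - 92.5) / (6 * 3.56)
= 9.2000 / 21.3600
= 0.4307

0.4307


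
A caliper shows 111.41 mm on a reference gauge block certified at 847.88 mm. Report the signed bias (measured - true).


Systematic error = measured - true
= 111.41 - 847.88
= -736.4700

-736.4700


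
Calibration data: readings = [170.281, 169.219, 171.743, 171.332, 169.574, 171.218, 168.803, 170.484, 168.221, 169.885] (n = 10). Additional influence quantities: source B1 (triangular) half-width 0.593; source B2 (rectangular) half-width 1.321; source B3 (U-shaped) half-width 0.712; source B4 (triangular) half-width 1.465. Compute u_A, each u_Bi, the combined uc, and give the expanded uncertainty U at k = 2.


mean = (170.281 + 169.219 + 171.743 + 171.332 + 169.574 + 171.218 + 168.803 + 170.484 + 168.221 + 169.885) / 10 = 170.076
s = sqrt(sum((x - mean)^2)/(n-1)) = 1.1524643
u_A = s / sqrt(n) = 1.1524643 / sqrt(10) = 0.36444121
u_B1 = 0.593 / sqrt(6) = 0.24209124
u_B2 = 1.321 / sqrt(3) = 0.76267971
u_B3 = 0.712 / sqrt(2) = 0.50346003
u_B4 = 1.465 / sqrt(6) = 0.59808375
uc = sqrt(0.36444121^2 + 0.24209124^2 + 0.76267971^2 + 0.50346003^2 + 0.59808375^2) = 1.1765552
U = k * uc = 2 * 1.1765552
U = 2.3531

2.3531


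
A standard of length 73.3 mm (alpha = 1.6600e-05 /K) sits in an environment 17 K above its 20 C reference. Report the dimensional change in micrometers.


dL = L * alpha * dT
= 73.3 * 1.6600e-05 * 17
= 0.0206853 mm
dL_um = 0.0206853 * 1000 = 20.6853 um

20.6853


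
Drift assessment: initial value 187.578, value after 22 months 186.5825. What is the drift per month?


rate = (v2 - v1) / months
= (186.5825 - 187.578) / 22
= -0.9955 / 22
= -0.0452

-0.0452


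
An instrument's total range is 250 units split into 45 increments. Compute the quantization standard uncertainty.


resolution = range / divisions
resolution = 250 / 45 = 5.5555556
u_res = resolution / (2*sqrt(3))
u_res = 5.5555556 / 3.4641016
u_res = 1.6038

1.6038


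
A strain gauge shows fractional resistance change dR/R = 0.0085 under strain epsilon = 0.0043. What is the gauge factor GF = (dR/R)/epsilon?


GF = (dR/R) / epsilon
= 0.0085 / 0.0043
= 1.9767

1.9767


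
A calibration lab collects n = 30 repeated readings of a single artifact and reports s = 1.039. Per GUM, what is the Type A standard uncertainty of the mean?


u_A = s / sqrt(n)
u_A = 1.039 / sqrt(30)
u_A = 1.039 / 5.4772256
u_A = 0.1897

0.1897


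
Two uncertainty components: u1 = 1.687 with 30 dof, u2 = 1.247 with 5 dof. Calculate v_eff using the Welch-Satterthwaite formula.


uc = sqrt(u1^2 + u2^2) = sqrt(1.687^2 + 1.247^2) = 2.0978508
v_eff = uc^4 / (u1^4/v1 + u2^4/v2)
= 2.0978508^4 / (1.687^4/30 + 1.247^4/5)
= 19.368607 / 0.75359525
v_eff = 25.7016

25.7016


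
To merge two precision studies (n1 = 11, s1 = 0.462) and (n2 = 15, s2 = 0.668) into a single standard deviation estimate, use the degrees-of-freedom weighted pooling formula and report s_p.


s_p = sqrt(((n1-1)*s1^2 + (n2-1)*s2^2) / (n1+n2-2))
numerator = (11-1)*0.462^2 + (15-1)*0.668^2 = 2.13444 + 6.247136 = 8.381576
denominator = 11 + 15 - 2 = 24
s_p^2 = 8.381576 / 24 = 0.34923233
s_p = sqrt(0.34923233) = 0.5910

0.5910


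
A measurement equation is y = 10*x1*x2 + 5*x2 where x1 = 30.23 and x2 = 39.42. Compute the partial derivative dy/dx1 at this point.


y = 10*x1*x2 + 5*x2
dy/dx1 = 10*x2
Evaluate at x2 = 39.42: c1 = 10 * 39.42
c1 = 394.2000

394.2000


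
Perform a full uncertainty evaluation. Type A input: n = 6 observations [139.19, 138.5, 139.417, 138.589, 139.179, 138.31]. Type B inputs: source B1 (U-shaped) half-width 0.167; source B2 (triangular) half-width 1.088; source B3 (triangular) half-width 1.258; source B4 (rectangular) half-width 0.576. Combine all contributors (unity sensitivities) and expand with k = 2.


mean = (139.19 + 138.5 + 139.417 + 138.589 + 139.179 + 138.31) / 6 = 138.8641667
s = sqrt(sum((x - mean)^2)/(n-1)) = 0.45306662
u_A = s / sqrt(n) = 0.45306662 / sqrt(6) = 0.18496367
u_B1 = 0.167 / sqrt(2) = 0.11808683
u_B2 = 1.088 / sqrt(6) = 0.44417414
u_B3 = 1.258 / sqrt(6) = 0.51357635
u_B4 = 0.576 / sqrt(3) = 0.33255376
uc = sqrt(0.18496367^2 + 0.11808683^2 + 0.44417414^2 + 0.51357635^2 + 0.33255376^2) = 0.78727339
U = k * uc = 2 * 0.78727339
U = 1.5745

1.5745


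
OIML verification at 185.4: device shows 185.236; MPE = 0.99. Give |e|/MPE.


e = indication - reference = 185.236 - 185.4 = -0.1640
|e| = 0.1640
ratio = |e| / MPE = 0.1640 / 0.99
ratio = 0.1657

0.1657


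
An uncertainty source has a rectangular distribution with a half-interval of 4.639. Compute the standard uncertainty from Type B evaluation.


u_B = half_width / sqrt(3)
u_B = 4.639 / 1.7320508
u_B = 2.6783

2.6783


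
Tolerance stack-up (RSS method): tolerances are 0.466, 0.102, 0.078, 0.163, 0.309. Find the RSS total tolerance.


RSS = sqrt(0.466^2 + 0.102^2 + 0.078^2 + 0.163^2 + 0.309^2)
= sqrt(0.355694)
= 0.5964

0.5964


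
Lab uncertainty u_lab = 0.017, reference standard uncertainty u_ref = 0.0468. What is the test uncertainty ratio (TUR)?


TUR = u_lab / u_ref
= 0.017 / 0.0468
= 0.3632

0.3632


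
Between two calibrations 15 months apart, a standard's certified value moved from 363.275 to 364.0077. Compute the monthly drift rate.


rate = (v2 - v1) / months
= (364.0077 - 363.275) / 15
= 0.7327 / 15
= 0.0488

0.0488


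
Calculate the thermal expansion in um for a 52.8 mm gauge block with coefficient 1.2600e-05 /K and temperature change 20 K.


dL = L * alpha * dT
= 52.8 * 1.2600e-05 * 20
= 0.0133056 mm
dL_um = 0.0133056 * 1000 = 13.3056 um

13.3056


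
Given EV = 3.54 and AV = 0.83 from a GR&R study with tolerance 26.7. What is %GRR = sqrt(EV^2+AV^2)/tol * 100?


GRR = sqrt(EV^2 + AV^2) = sqrt(3.54^2 + 0.83^2) = 3.6360006
%GRR = GRR / tol * 100 = 3.6360006 / 26.7 * 100
%GRR = 13.6180

13.6180


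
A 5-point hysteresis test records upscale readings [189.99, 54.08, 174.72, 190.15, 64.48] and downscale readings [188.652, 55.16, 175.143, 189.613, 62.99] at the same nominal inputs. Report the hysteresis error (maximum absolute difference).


|189.99 - 188.652| = 1.3380
|54.08 - 55.16| = 1.0800
|174.72 - 175.143| = 0.4230
|190.15 - 189.613| = 0.5370
|64.48 - 62.99| = 1.4900
hysteresis = max(diffs) = 1.4900

1.4900


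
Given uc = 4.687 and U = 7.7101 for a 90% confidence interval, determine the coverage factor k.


k = U / uc
k = 7.7101 / 4.687
k = 1.645

1.645


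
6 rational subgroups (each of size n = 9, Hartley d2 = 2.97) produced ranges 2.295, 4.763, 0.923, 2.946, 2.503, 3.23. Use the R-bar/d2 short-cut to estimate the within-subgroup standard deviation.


R_bar = (2.295 + 4.763 + 0.923 + 2.946 + 2.503 + 3.23) / 6
R_bar = 16.66 / 6 = 2.7766667
sigma_hat = R_bar / d2 = 2.7766667 / 2.97 = 0.9349

0.9349


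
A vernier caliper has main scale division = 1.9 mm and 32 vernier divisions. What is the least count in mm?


LC = MSD / n_div
= 1.9 / 32
= 0.0594

0.0594


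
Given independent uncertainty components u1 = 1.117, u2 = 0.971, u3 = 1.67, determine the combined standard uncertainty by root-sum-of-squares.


uc = sqrt(1.117^2 + 0.971^2 + 1.67^2)
uc = sqrt(4.97943)
uc = 2.2315

2.2315


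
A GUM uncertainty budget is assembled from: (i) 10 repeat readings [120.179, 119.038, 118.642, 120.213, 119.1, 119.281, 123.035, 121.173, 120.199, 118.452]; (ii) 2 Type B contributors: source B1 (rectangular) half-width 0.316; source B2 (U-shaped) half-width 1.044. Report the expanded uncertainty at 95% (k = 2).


mean = (120.179 + 119.038 + 118.642 + 120.213 + 119.1 + 119.281 + 123.035 + 121.173 + 120.199 + 118.452) / 10 = 119.9312
s = sqrt(sum((x - mean)^2)/(n-1)) = 1.3804067
u_A = s / sqrt(n) = 1.3804067 / sqrt(10) = 0.43652293
u_B1 = 0.316 / sqrt(3) = 0.18244269
u_B2 = 1.044 / sqrt(2) = 0.73821948
uc = sqrt(0.43652293^2 + 0.18244269^2 + 0.73821948^2) = 0.8768156
U = k * uc = 2 * 0.8768156
U = 1.7536

1.7536


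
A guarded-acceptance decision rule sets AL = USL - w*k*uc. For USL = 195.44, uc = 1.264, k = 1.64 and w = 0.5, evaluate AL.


U = k * uc = 1.64 * 1.264 = 2.07296
guard band g = w * U = 0.5 * 2.07296 = 1.03648
AL = USL - g = 195.44 - 1.03648
AL = 194.4035

194.4035


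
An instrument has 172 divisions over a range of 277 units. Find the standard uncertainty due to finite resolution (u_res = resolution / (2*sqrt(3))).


resolution = range / divisions
resolution = 277 / 172 = 1.6104651
u_res = resolution / (2*sqrt(3))
u_res = 1.6104651 / 3.4641016
u_res = 0.4649

0.4649


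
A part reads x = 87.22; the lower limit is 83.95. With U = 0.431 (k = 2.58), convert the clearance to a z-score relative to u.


u = U / k = 0.431 / 2.58 = 0.16705426
margin = |LSL - x| = |83.95 - 87.22| = 3.27
z = margin / u = 3.27 / 0.16705426
z = 19.5745

19.5745


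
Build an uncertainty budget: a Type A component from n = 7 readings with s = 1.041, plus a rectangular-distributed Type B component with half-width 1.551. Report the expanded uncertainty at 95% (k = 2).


u_A = s / sqrt(n) = 1.041 / sqrt(7) = 0.39346102
u_B = half_width / sqrt(3) = 1.551 / sqrt(3) = 0.89547027
uc = sqrt(u_A^2 + u_B^2) = sqrt(0.39346102^2 + 0.89547027^2) = 0.97809947
U = k * uc = 2 * 0.97809947
U = 1.9562

1.9562


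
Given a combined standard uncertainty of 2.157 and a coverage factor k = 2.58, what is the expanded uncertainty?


U = k * uc
U = 2.58 * 2.157
U = 5.5651

5.5651


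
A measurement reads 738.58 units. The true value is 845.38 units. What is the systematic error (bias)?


Systematic error = measured - true
= 738.58 - 845.38
= -106.8000

-106.8000


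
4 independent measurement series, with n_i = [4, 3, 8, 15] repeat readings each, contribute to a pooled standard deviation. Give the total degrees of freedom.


nu = sum_i (n_i - 1)
nu = ((4 - 1) + (3 - 1) + (8 - 1) + (15 - 1))
nu = 3 + 2 + 7 + 14
nu = 26

26


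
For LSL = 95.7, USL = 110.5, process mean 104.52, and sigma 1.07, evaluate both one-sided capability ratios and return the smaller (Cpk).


Cpu = (USL - mean) / (3*sigma) = (110.5 - 104.52) / (3*1.07) = 1.8629
Cpl = (mean - LSL) / (3*sigma) = (104.52 - 95.7) / (3*1.07) = 2.7477
Cpk = min(Cpu, Cpl) = 1.8629

1.8629


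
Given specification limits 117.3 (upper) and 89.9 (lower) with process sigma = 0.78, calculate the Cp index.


Cp = (USL - LSL) / (6 * sigma)
= (117.3 - 89.9) / (6 * 0.78)
= 27.4000 / 4.6800
= 5.8547

5.8547


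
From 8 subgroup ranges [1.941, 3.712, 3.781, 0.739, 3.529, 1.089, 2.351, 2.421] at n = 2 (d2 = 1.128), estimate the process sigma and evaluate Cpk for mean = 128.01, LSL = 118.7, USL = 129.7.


R_bar = (1.941 + 3.712 + 3.781 + 0.739 + 3.529 + 1.089 + 2.351 + 2.421) / 8 = 2.445375
sigma = R_bar / d2 = 2.445375 / 1.128 = 2.1678856
Cp = (USL - LSL)/(6*sigma) = (129.7 - 118.7)/(6*2.1678856) = 0.8457
Cpu = (129.7 - 128.01)/(3*2.1678856) = 0.2599
Cpl = (128.01 - 118.7)/(3*2.1678856) = 1.4315
Cpk = min(Cpu, Cpl) = 0.2599

0.2599


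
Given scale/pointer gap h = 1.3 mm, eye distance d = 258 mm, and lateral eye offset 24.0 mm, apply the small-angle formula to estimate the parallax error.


error = h * offset / d
= 1.3 * 24.0 / 258
= 0.1209

0.1209


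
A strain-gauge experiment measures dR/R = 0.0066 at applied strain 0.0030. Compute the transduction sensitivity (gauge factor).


GF = (dR/R) / epsilon
= 0.0066 / 0.0030
= 2.2000

2.2000


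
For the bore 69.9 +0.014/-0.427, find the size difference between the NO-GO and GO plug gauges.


GO = nominal - lower_tol (smallest hole = maximum material condition)
GO = 69.9 - 0.427 = 69.473
NO-GO = nominal + upper_tol (largest hole = least material condition)
NO-GO = 69.9 + 0.014 = 69.914
spread = NO-GO - GO = 69.914 - 69.473 = 0.4410

0.4410


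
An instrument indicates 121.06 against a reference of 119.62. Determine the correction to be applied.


Correction = standard - reading
= 119.62 - 121.06
= -1.4400

-1.4400


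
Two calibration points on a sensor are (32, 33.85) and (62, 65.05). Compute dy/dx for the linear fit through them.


slope = (y2 - y1) / (x2 - x1)
= (65.05 - 33.85) / (62 - 32)
= 31.2000 / 30
= 1.0400

1.0400


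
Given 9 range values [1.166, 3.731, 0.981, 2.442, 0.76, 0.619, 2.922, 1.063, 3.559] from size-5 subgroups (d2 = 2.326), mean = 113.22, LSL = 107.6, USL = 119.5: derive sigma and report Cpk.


R_bar = (1.166 + 3.731 + 0.981 + 2.442 + 0.76 + 0.619 + 2.922 + 1.063 + 3.559) / 9 = 1.9158889
sigma = R_bar / d2 = 1.9158889 / 2.326 = 0.82368396
Cp = (USL - LSL)/(6*sigma) = (119.5 - 107.6)/(6*0.82368396) = 2.4079
Cpu = (119.5 - 113.22)/(3*0.82368396) = 2.5414
Cpl = (113.22 - 107.6)/(3*0.82368396) = 2.2743
Cpk = min(Cpu, Cpl) = 2.2743

2.2743


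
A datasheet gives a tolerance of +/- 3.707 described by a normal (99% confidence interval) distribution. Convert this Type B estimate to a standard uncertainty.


u_B = half_width / 2.576
u_B = 3.707 / 2.576
u_B = 1.4391

1.4391


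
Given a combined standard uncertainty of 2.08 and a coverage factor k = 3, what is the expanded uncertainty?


U = k * uc
U = 3 * 2.08
U = 6.2400

6.2400


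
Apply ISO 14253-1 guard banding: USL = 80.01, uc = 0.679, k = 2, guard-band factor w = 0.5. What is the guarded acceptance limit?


U = k * uc = 2 * 0.679 = 1.358
guard band g = w * U = 0.5 * 1.358 = 0.679
AL = USL - g = 80.01 - 0.679
AL = 79.3310

79.3310


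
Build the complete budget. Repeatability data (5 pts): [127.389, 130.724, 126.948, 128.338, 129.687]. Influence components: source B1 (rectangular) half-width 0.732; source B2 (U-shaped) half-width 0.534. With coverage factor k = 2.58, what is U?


mean = (127.389 + 130.724 + 126.948 + 128.338 + 129.687) / 5 = 128.6172
s = sqrt(sum((x - mean)^2)/(n-1)) = 1.5776355
u_A = s / sqrt(n) = 1.5776355 / sqrt(5) = 0.70554004
u_B1 = 0.732 / sqrt(3) = 0.4226204
u_B2 = 0.534 / sqrt(2) = 0.37759502
uc = sqrt(0.70554004^2 + 0.4226204^2 + 0.37759502^2) = 0.90497113
U = k * uc = 2.58 * 0.90497113
U = 2.3348

2.3348


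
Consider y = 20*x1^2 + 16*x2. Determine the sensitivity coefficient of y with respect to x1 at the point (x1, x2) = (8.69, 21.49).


y = 20*x1^2 + 16*x2
dy/dx1 = 2*20*x1
Evaluate at x1 = 8.69: c1 = 40 * 8.69
c1 = 347.6000

347.6000


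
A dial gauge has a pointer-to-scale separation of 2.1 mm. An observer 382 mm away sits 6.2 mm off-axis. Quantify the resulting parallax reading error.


error = h * offset / d
= 2.1 * 6.2 / 382
= 0.0341

0.0341


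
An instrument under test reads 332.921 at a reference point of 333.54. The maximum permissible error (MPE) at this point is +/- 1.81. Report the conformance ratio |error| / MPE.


e = indication - reference = 332.921 - 333.54 = -0.6190
|e| = 0.6190
ratio = |e| / MPE = 0.6190 / 1.81
ratio = 0.3420

0.3420


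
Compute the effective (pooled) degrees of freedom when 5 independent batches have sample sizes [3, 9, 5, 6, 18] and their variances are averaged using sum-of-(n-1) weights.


nu = sum_i (n_i - 1)
nu = ((3 - 1) + (9 - 1) + (5 - 1) + (6 - 1) + (18 - 1))
nu = 2 + 8 + 4 + 5 + 17
nu = 36

36


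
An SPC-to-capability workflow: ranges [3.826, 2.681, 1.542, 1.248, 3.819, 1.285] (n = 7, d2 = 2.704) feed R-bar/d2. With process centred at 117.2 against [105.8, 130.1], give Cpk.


R_bar = (3.826 + 2.681 + 1.542 + 1.248 + 3.819 + 1.285) / 6 = 2.4001667
sigma = R_bar / d2 = 2.4001667 / 2.704 = 0.88763561
Cp = (USL - LSL)/(6*sigma) = (130.1 - 105.8)/(6*0.88763561) = 4.5627
Cpu = (130.1 - 117.2)/(3*0.88763561) = 4.8443
Cpl = (117.2 - 105.8)/(3*0.88763561) = 4.2810
Cpk = min(Cpu, Cpl) = 4.2810

4.2810


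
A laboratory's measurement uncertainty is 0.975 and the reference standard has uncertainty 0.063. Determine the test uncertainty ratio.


TUR = u_lab / u_ref
= 0.975 / 0.063
= 15.4762

15.4762


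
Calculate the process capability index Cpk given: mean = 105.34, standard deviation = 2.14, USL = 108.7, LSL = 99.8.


Cpu = (USL - mean) / (3*sigma) = (108.7 - 105.34) / (3*2.14) = 0.5234
Cpl = (mean - LSL) / (3*sigma) = (105.34 - 99.8) / (3*2.14) = 0.8629
Cpk = min(Cpu, Cpl) = 0.5234

0.5234


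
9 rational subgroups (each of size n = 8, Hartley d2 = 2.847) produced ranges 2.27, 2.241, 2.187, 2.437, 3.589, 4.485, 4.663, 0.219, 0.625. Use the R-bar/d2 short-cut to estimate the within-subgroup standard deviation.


R_bar = (2.27 + 2.241 + 2.187 + 2.437 + 3.589 + 4.485 + 4.663 + 0.219 + 0.625) / 9
R_bar = 22.716 / 9 = 2.524
sigma_hat = R_bar / d2 = 2.524 / 2.847 = 0.8865

0.8865


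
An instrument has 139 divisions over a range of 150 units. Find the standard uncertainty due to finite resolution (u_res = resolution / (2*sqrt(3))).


resolution = range / divisions
resolution = 150 / 139 = 1.0791367
u_res = resolution / (2*sqrt(3))
u_res = 1.0791367 / 3.4641016
u_res = 0.3115

0.3115


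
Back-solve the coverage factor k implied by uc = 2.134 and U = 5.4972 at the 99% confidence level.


k = U / uc
k = 5.4972 / 2.134
k = 2.576

2.576


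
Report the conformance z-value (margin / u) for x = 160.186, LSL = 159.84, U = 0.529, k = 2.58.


u = U / k = 0.529 / 2.58 = 0.20503876
margin = |LSL - x| = |159.84 - 160.186| = 0.346
z = margin / u = 0.346 / 0.20503876
z = 1.6875

1.6875


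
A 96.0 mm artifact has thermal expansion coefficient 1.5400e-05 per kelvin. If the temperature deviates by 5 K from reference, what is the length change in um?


dL = L * alpha * dT
= 96.0 * 1.5400e-05 * 5
= 0.0073920 mm
dL_um = 0.0073920 * 1000 = 7.3920 um

7.3920


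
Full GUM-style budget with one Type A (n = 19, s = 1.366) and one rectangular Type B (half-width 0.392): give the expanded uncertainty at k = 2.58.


u_A = s / sqrt(n) = 1.366 / sqrt(19) = 0.31338189
u_B = half_width / sqrt(3) = 0.392 / sqrt(3) = 0.22632131
uc = sqrt(u_A^2 + u_B^2) = sqrt(0.31338189^2 + 0.22632131^2) = 0.38656118
U = k * uc = 2.58 * 0.38656118
U = 0.9973

0.9973


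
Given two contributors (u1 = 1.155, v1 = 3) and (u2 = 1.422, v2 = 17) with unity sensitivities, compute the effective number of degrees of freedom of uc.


uc = sqrt(u1^2 + u2^2) = sqrt(1.155^2 + 1.422^2) = 1.8319686
v_eff = uc^4 / (u1^4/v1 + u2^4/v2)
= 1.8319686^4 / (1.155^4/3 + 1.422^4/17)
= 11.263467 / 0.83372661
v_eff = 13.5098

13.5098


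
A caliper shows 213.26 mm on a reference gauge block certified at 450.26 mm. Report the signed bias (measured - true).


Systematic error = measured - true
= 213.26 - 450.26
= -237.0000

-237.0000


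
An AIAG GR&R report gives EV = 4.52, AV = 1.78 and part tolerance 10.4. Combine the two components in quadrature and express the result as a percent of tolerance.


GRR = sqrt(EV^2 + AV^2) = sqrt(4.52^2 + 1.78^2) = 4.8578596
%GRR = GRR / tol * 100 = 4.8578596 / 10.4 * 100
%GRR = 46.7102

46.7102


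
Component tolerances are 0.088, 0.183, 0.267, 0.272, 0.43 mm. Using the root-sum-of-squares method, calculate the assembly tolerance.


RSS = sqrt(0.088^2 + 0.183^2 + 0.267^2 + 0.272^2 + 0.43^2)
= sqrt(0.371406)
= 0.6094

0.6094


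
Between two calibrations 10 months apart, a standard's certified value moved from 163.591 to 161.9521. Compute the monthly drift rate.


rate = (v2 - v1) / months
= (161.9521 - 163.591) / 10
= -1.6389 / 10
= -0.1639

-0.1639


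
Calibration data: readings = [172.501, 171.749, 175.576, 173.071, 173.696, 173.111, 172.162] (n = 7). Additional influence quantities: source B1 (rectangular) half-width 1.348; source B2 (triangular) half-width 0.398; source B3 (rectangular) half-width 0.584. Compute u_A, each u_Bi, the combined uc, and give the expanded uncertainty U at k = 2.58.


mean = (172.501 + 171.749 + 175.576 + 173.071 + 173.696 + 173.111 + 172.162) / 7 = 173.1237143
s = sqrt(sum((x - mean)^2)/(n-1)) = 1.2613923
u_A = s / sqrt(n) = 1.2613923 / sqrt(7) = 0.47676148
u_B1 = 1.348 / sqrt(3) = 0.77826816
u_B2 = 0.398 / sqrt(6) = 0.16248282
u_B3 = 0.584 / sqrt(3) = 0.33717256
uc = sqrt(0.47676148^2 + 0.77826816^2 + 0.16248282^2 + 0.33717256^2) = 0.98645265
U = k * uc = 2.58 * 0.98645265
U = 2.5450

2.5450


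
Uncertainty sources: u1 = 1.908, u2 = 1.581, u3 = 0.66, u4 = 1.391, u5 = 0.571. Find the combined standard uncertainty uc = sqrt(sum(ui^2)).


uc = sqrt(1.908^2 + 1.581^2 + 0.66^2 + 1.391^2 + 0.571^2)
uc = sqrt(8.836547)
uc = 2.9726

2.9726


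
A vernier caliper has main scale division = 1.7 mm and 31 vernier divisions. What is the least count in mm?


LC = MSD / n_div
= 1.7 / 31
= 0.0548

0.0548


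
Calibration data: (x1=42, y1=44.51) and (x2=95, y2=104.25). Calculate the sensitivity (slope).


slope = (y2 - y1) / (x2 - x1)
= (104.25 - 44.51) / (95 - 42)
= 59.7400 / 53
= 1.1272

1.1272


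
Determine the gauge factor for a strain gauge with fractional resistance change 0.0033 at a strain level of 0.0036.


GF = (dR/R) / epsilon
= 0.0033 / 0.0036
= 0.9167

0.9167


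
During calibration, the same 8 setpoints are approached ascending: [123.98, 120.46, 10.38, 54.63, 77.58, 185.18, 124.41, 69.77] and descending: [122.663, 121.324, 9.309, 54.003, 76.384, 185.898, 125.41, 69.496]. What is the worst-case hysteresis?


|123.98 - 122.663| = 1.3170
|120.46 - 121.324| = 0.8640
|10.38 - 9.309| = 1.0710
|54.63 - 54.003| = 0.6270
|77.58 - 76.384| = 1.1960
|185.18 - 185.898| = 0.7180
|124.41 - 125.41| = 1.0000
|69.77 - 69.496| = 0.2740
hysteresis = max(diffs) = 1.3170

1.3170


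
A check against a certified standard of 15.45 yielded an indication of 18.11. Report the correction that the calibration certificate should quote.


Correction = standard - reading
= 15.45 - 18.11
= -2.6600

-2.6600


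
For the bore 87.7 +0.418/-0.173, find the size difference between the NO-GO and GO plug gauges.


GO = nominal - lower_tol (smallest hole = maximum material condition)
GO = 87.7 - 0.173 = 87.527
NO-GO = nominal + upper_tol (largest hole = least material condition)
NO-GO = 87.7 + 0.418 = 88.118
spread = NO-GO - GO = 88.118 - 87.527 = 0.5910

0.5910


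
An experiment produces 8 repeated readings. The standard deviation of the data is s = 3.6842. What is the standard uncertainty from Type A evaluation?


u_A = s / sqrt(n)
u_A = 3.6842 / sqrt(8)
u_A = 3.6842 / 2.8284271
u_A = 1.3026

1.3026


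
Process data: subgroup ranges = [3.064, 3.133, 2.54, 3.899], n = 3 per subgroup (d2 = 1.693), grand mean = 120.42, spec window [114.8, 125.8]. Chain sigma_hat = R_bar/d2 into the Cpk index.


R_bar = (3.064 + 3.133 + 2.54 + 3.899) / 4 = 3.159
sigma = R_bar / d2 = 3.159 / 1.693 = 1.8659185
Cp = (USL - LSL)/(6*sigma) = (125.8 - 114.8)/(6*1.8659185) = 0.9825
Cpu = (125.8 - 120.42)/(3*1.8659185) = 0.9611
Cpl = (120.42 - 114.8)/(3*1.8659185) = 1.0040
Cpk = min(Cpu, Cpl) = 0.9611

0.9611


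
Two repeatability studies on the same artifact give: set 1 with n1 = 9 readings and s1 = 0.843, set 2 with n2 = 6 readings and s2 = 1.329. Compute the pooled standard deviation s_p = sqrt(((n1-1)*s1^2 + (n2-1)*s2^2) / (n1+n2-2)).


s_p = sqrt(((n1-1)*s1^2 + (n2-1)*s2^2) / (n1+n2-2))
numerator = (9-1)*0.843^2 + (6-1)*1.329^2 = 5.685192 + 8.831205 = 14.516397
denominator = 9 + 6 - 2 = 13
s_p^2 = 14.516397 / 13 = 1.1166459
s_p = sqrt(1.1166459) = 1.0567

1.0567


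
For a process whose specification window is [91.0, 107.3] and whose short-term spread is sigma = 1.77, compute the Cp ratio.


Cp = (USL - LSL) / (6 * sigma)
= (107.3 - 91.0) / (6 * 1.77)
= 16.3000 / 10.6200
= 1.5348

1.5348


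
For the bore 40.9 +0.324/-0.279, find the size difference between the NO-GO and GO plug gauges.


GO = nominal - lower_tol (smallest hole = maximum material condition)
GO = 40.9 - 0.279 = 40.621
NO-GO = nominal + upper_tol (largest hole = least material condition)
NO-GO = 40.9 + 0.324 = 41.224
spread = NO-GO - GO = 41.224 - 40.621 = 0.6030

0.6030


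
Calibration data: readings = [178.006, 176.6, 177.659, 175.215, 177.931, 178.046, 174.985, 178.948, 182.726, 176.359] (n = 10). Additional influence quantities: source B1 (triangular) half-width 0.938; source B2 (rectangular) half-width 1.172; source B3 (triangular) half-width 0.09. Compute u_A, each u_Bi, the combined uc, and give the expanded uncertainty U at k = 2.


mean = (178.006 + 176.6 + 177.659 + 175.215 + 177.931 + 178.046 + 174.985 + 178.948 + 182.726 + 176.359) / 10 = 177.6475
s = sqrt(sum((x - mean)^2)/(n-1)) = 2.2013567
u_A = s / sqrt(n) = 2.2013567 / sqrt(10) = 0.69613011
u_B1 = 0.938 / sqrt(6) = 0.3829369
u_B2 = 1.172 / sqrt(3) = 0.67665452
u_B3 = 0.09 / sqrt(6) = 0.036742346
uc = sqrt(0.69613011^2 + 0.3829369^2 + 0.67665452^2 + 0.036742346^2) = 1.0442457
U = k * uc = 2 * 1.0442457
U = 2.0885

2.0885


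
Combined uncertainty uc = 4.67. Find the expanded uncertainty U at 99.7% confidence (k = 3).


U = k * uc
U = 3 * 4.67
U = 14.0100

14.0100


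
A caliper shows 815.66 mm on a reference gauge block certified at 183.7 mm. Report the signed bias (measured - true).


Systematic error = measured - true
= 815.66 - 183.7
= 631.9600

631.9600


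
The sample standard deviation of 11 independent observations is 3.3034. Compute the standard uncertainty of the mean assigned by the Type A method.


u_A = s / sqrt(n)
u_A = 3.3034 / sqrt(11)
u_A = 3.3034 / 3.3166248
u_A = 0.9960

0.9960


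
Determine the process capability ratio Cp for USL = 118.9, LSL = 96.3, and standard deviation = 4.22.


Cp = (USL - LSL) / (6 * sigma)
= (118.9 - 96.3) / (6 * 4.22)
= 22.6000 / 25.3200
= 0.8926

0.8926


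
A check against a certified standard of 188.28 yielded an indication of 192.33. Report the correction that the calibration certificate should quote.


Correction = standard - reading
= 188.28 - 192.33
= -4.0500

-4.0500


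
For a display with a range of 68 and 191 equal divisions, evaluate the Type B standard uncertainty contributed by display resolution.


resolution = range / divisions
resolution = 68 / 191 = 0.35602094
u_res = resolution / (2*sqrt(3))
u_res = 0.35602094 / 3.4641016
u_res = 0.1028

0.1028


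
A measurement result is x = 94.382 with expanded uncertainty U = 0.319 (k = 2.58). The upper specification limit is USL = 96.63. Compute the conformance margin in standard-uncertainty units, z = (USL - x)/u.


u = U / k = 0.319 / 2.58 = 0.12364341
margin = |USL - x| = |96.63 - 94.382| = 2.248
z = margin / u = 2.248 / 0.12364341
z = 18.1813

18.1813


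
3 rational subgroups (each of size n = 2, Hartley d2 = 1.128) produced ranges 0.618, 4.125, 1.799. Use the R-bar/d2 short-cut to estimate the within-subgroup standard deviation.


R_bar = (0.618 + 4.125 + 1.799) / 3
R_bar = 6.542 / 3 = 2.1806667
sigma_hat = R_bar / d2 = 2.1806667 / 1.128 = 1.9332

1.9332


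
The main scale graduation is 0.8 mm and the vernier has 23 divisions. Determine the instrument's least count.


LC = MSD / n_div
= 0.8 / 23
= 0.0348

0.0348


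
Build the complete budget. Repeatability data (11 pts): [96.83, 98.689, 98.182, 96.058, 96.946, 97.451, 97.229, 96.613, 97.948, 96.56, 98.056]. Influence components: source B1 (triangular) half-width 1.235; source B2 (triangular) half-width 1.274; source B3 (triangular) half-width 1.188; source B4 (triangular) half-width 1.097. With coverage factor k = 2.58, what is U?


mean = (96.83 + 98.689 + 98.182 + 96.058 + 96.946 + 97.451 + 97.229 + 96.613 + 97.948 + 96.56 + 98.056) / 11 = 97.32381818
s = sqrt(sum((x - mean)^2)/(n-1)) = 0.81416433
u_A = s / sqrt(n) = 0.81416433 / sqrt(11) = 0.24547978
u_B1 = 1.235 / sqrt(6) = 0.50418664
u_B2 = 1.274 / sqrt(6) = 0.52010832
u_B3 = 1.188 / sqrt(6) = 0.48499897
u_B4 = 1.097 / sqrt(6) = 0.44784837
uc = sqrt(0.24547978^2 + 0.50418664^2 + 0.52010832^2 + 0.48499897^2 + 0.44784837^2) = 1.0103313
U = k * uc = 2.58 * 1.0103313
U = 2.6067

2.6067


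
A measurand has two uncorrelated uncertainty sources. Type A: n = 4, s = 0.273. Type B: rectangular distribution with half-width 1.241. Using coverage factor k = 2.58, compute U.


u_A = s / sqrt(n) = 0.273 / sqrt(4) = 0.1365
u_B = half_width / sqrt(3) = 1.241 / sqrt(3) = 0.71649168
uc = sqrt(u_A^2 + u_B^2) = sqrt(0.1365^2 + 0.71649168^2) = 0.72937821
U = k * uc = 2.58 * 0.72937821
U = 1.8818

1.8818


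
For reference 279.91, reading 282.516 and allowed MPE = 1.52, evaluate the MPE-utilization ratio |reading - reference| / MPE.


e = indication - reference = 282.516 - 279.91 = 2.6060
|e| = 2.6060
ratio = |e| / MPE = 2.6060 / 1.52
ratio = 1.7145

1.7145


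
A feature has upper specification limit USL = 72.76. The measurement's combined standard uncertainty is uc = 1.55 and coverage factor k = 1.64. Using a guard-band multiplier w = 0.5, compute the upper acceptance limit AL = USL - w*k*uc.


U = k * uc = 1.64 * 1.55 = 2.542
guard band g = w * U = 0.5 * 2.542 = 1.271
AL = USL - g = 72.76 - 1.271
AL = 71.4890

71.4890


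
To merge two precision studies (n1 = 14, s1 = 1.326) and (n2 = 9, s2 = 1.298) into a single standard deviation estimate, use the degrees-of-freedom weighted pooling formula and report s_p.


s_p = sqrt(((n1-1)*s1^2 + (n2-1)*s2^2) / (n1+n2-2))
numerator = (14-1)*1.326^2 + (9-1)*1.298^2 = 22.857588 + 13.478432 = 36.33602
denominator = 14 + 9 - 2 = 21
s_p^2 = 36.33602 / 21 = 1.7302867
s_p = sqrt(1.7302867) = 1.3154

1.3154


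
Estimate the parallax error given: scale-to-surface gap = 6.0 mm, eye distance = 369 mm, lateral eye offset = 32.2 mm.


error = h * offset / d
= 6.0 * 32.2 / 369
= 0.5236

0.5236


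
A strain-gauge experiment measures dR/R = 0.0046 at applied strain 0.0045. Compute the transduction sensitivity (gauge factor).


GF = (dR/R) / epsilon
= 0.0046 / 0.0045
= 1.0222

1.0222


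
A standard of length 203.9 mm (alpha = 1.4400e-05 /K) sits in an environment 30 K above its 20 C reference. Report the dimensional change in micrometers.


dL = L * alpha * dT
= 203.9 * 1.4400e-05 * 30
= 0.0880848 mm
dL_um = 0.0880848 * 1000 = 88.0848 um

88.0848


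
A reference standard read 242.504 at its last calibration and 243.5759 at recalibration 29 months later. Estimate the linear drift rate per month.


rate = (v2 - v1) / months
= (243.5759 - 242.504) / 29
= 1.0719 / 29
= 0.0370

0.0370


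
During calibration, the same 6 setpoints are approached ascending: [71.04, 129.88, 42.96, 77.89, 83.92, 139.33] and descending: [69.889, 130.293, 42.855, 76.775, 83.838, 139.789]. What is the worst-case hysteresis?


|71.04 - 69.889| = 1.1510
|129.88 - 130.293| = 0.4130
|42.96 - 42.855| = 0.1050
|77.89 - 76.775| = 1.1150
|83.92 - 83.838| = 0.0820
|139.33 - 139.789| = 0.4590
hysteresis = max(diffs) = 1.1510

1.1510


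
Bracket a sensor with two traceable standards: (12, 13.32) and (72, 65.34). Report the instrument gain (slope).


slope = (y2 - y1) / (x2 - x1)
= (65.34 - 13.32) / (72 - 12)
= 52.0200 / 60
= 0.8670

0.8670


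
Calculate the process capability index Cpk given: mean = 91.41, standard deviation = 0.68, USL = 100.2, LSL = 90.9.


Cpu = (USL - mean) / (3*sigma) = (100.2 - 91.41) / (3*0.68) = 4.3088
Cpl = (mean - LSL) / (3*sigma) = (91.41 - 90.9) / (3*0.68) = 0.2500
Cpk = min(Cpu, Cpl) = 0.2500

0.2500


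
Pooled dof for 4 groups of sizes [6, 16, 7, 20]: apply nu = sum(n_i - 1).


nu = sum_i (n_i - 1)
nu = ((6 - 1) + (16 - 1) + (7 - 1) + (20 - 1))
nu = 5 + 15 + 6 + 19
nu = 45

45


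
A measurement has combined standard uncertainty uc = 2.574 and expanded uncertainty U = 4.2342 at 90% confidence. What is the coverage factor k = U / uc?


k = U / uc
k = 4.2342 / 2.574
k = 1.645

1.645


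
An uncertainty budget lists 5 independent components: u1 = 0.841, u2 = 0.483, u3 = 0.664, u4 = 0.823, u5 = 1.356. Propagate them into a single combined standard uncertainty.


uc = sqrt(0.841^2 + 0.483^2 + 0.664^2 + 0.823^2 + 1.356^2)
uc = sqrt(3.897531)
uc = 1.9742

1.9742
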